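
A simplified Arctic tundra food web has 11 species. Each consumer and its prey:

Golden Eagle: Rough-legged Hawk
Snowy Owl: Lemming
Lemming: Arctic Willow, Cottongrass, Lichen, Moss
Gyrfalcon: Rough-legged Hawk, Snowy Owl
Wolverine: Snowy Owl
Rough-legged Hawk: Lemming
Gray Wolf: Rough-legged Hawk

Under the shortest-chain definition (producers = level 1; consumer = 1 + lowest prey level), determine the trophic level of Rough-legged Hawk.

Arctic Willow is a producer → level 1.
Lemming eats Arctic Willow → level 2.
Rough-legged Hawk eats Lemming → level 3.
No prey of Rough-legged Hawk is below level 2, so 3 is the minimum.

Trophic level 3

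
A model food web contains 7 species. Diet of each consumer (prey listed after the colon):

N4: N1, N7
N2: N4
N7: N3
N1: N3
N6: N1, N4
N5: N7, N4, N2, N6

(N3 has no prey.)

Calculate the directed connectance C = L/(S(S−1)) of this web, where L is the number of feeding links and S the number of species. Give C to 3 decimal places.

C = 0.262

The web has S = 7 species and L = 11 feeding links.
C = L / (S(S−1)) = 11 / 42 = 0.2619 ≈ 0.262.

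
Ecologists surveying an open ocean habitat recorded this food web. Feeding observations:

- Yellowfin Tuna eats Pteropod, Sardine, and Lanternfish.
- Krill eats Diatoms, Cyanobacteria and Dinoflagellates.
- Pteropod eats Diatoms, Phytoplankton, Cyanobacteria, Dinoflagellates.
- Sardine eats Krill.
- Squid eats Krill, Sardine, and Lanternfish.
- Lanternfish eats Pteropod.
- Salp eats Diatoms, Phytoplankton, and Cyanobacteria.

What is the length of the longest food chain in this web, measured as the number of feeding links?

3 links

One longest chain: Dinoflagellates → Krill → Sardine → Yellowfin Tuna.
It has 4 species and 3 links.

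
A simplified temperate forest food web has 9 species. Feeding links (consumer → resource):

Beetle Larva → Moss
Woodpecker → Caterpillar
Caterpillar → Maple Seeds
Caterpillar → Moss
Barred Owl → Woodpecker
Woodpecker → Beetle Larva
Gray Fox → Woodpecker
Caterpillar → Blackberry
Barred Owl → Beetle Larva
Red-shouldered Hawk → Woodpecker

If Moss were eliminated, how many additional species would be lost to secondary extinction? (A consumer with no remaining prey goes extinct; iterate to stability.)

Remove Moss.
Round 1: Beetle Larva (all prey gone) → extinct.
No further losses. Total secondary extinctions: 1.

1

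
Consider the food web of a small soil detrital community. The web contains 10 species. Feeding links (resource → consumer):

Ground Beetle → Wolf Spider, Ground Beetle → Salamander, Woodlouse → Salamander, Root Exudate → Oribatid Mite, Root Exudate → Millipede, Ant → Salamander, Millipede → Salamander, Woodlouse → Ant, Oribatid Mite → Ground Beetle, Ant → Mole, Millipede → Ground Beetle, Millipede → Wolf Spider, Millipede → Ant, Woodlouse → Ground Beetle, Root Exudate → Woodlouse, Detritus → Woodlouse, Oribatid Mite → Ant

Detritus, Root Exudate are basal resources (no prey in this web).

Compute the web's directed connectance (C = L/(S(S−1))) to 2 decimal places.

The web has S = 10 species and L = 17 feeding links.
C = L / (S(S−1)) = 17 / 90 = 0.1889 ≈ 0.19.

C = 0.19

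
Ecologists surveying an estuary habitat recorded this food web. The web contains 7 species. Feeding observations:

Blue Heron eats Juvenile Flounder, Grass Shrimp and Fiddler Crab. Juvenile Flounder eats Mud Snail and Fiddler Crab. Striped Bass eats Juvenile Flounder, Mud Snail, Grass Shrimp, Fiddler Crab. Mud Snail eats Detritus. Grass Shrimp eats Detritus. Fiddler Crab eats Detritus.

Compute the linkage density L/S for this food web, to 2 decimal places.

L/S = 1.71

There are L = 12 links among S = 7 species.
L/S = 12/7 = 1.7143 ≈ 1.71.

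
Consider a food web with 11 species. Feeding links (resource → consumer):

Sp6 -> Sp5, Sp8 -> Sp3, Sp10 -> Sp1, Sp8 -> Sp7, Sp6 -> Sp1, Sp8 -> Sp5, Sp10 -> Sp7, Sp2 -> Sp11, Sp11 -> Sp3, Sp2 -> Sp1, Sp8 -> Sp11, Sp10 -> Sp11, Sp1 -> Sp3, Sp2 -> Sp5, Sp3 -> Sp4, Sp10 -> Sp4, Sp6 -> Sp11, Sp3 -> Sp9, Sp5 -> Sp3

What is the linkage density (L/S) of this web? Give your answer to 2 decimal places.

There are L = 19 links among S = 11 species.
L/S = 19/11 = 1.7273 ≈ 1.73.

L/S = 1.73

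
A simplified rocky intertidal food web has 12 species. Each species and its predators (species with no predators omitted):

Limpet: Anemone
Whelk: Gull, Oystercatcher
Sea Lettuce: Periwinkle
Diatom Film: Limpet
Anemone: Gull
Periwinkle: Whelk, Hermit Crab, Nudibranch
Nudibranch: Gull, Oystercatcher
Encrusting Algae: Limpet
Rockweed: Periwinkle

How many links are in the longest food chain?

One longest chain: Sea Lettuce → Periwinkle → Nudibranch → Gull.
It has 4 species and 3 links.

3 links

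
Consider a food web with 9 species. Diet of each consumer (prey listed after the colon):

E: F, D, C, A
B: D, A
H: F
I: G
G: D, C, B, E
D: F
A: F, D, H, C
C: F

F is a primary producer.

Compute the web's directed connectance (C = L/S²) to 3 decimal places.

The web has S = 9 species and L = 18 feeding links.
C = L / S² = 18 / 81 = 0.2222 ≈ 0.222.

C = 0.222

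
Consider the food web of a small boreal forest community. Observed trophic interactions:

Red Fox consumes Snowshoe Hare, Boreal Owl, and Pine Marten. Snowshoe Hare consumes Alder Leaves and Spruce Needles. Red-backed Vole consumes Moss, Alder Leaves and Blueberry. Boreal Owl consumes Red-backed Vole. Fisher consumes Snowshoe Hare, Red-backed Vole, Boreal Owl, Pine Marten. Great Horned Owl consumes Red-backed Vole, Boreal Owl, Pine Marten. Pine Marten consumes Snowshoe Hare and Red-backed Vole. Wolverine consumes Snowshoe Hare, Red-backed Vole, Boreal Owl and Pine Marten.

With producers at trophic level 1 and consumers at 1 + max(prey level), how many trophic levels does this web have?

Producers (level 1): Moss, Spruce Needles, Blueberry, Alder Leaves.
Moss → Red-backed Vole → Boreal Owl → Red Fox gives Red Fox level 4.
No species has a prey at level 4, so no species reaches level 5.

4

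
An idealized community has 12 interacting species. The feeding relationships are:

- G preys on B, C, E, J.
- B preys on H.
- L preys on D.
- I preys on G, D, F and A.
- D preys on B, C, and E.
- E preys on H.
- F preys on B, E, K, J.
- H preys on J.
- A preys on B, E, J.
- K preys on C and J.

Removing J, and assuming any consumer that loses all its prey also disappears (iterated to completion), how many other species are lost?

4

Remove J.
Round 1: H (all prey gone) → extinct.
Round 2: E (all prey gone), B (all prey gone) → extinct.
Round 3: A (all prey gone) → extinct.
No further losses. Total secondary extinctions: 4.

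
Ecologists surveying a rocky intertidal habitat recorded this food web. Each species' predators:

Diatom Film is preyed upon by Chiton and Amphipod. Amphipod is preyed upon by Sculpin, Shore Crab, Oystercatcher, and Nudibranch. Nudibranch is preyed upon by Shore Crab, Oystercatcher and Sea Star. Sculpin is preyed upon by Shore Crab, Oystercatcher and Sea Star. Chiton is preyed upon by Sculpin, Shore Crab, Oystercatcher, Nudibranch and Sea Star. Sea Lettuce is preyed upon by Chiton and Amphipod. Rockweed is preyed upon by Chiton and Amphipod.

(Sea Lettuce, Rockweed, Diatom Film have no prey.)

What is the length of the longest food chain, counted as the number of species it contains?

4 species

One longest chain: Sea Lettuce → Amphipod → Sculpin → Shore Crab.
It has 4 species and 3 links.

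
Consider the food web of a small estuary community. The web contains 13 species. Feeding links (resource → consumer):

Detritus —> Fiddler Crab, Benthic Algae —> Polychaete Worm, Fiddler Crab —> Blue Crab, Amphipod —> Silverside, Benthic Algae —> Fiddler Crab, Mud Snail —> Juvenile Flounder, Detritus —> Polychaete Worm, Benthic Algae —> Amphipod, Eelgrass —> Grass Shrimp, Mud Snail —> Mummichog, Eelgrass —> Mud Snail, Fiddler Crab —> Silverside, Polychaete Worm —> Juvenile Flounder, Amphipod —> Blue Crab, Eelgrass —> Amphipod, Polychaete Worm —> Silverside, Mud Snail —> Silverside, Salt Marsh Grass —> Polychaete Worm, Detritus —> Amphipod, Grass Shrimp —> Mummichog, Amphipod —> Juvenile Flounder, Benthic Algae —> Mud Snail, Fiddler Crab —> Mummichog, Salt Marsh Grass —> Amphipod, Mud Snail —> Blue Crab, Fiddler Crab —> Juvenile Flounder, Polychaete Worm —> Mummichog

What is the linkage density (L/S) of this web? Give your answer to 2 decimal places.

There are L = 27 links among S = 13 species.
L/S = 27/13 = 2.0769 ≈ 2.08.

L/S = 2.08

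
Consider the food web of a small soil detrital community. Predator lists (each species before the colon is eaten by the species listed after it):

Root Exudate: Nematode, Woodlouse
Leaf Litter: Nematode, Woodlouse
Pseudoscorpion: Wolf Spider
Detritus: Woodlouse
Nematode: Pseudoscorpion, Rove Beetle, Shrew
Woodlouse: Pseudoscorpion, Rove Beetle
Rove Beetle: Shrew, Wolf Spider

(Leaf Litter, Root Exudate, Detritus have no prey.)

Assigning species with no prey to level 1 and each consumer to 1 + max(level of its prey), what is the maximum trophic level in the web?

Basal resources (level 1): Leaf Litter, Root Exudate, Detritus.
Leaf Litter → Nematode → Pseudoscorpion → Wolf Spider gives Wolf Spider level 4.
No species has a prey at level 4, so no species reaches level 5.

4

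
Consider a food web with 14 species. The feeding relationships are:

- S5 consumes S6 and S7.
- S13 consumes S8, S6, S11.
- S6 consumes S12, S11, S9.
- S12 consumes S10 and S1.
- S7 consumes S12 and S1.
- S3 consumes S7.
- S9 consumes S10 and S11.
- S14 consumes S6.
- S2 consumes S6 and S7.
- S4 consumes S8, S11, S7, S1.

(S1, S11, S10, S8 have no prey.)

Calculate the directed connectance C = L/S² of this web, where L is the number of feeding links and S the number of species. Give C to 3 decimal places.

The web has S = 14 species and L = 22 feeding links.
C = L / S² = 22 / 196 = 0.1122 ≈ 0.112.

C = 0.112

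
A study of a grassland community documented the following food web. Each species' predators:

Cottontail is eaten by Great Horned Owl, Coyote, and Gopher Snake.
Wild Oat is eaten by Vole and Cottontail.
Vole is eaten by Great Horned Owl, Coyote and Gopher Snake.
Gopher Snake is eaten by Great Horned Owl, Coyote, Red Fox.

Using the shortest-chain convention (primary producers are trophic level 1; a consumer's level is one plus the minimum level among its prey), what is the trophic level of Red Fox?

Trophic level 4

Wild Oat is a producer → level 1.
Cottontail eats Wild Oat → level 2.
Gopher Snake eats Cottontail → level 3.
Red Fox eats Gopher Snake → level 4.
No prey of Red Fox is below level 3, so 4 is the minimum.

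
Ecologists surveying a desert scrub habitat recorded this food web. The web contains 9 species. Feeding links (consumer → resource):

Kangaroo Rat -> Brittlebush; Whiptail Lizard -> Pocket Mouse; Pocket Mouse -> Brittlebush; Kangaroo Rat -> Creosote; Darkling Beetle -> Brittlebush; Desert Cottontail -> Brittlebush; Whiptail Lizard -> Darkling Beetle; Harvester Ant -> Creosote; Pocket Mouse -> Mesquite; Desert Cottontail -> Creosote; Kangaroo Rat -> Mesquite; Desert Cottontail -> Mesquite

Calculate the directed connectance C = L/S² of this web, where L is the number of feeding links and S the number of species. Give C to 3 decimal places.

C = 0.148

The web has S = 9 species and L = 12 feeding links.
C = L / S² = 12 / 81 = 0.1481 ≈ 0.148.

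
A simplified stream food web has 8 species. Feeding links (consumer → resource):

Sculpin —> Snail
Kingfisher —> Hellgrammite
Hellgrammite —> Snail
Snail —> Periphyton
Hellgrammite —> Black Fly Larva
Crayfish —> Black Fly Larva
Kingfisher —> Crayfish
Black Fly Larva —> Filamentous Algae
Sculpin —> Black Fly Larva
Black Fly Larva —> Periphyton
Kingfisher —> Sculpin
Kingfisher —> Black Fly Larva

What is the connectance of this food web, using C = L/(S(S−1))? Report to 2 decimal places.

The web has S = 8 species and L = 12 feeding links.
C = L / (S(S−1)) = 12 / 56 = 0.2143 ≈ 0.21.

C = 0.21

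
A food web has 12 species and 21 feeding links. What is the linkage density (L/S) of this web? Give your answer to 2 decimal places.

There are L = 21 links among S = 12 species.
L/S = 21/12 = 1.7500 ≈ 1.75.

L/S = 1.75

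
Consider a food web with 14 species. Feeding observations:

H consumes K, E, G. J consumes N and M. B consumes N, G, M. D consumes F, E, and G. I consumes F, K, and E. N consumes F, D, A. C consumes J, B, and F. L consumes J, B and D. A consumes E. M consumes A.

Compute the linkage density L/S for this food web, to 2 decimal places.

There are L = 25 links among S = 14 species.
L/S = 25/14 = 1.7857 ≈ 1.79.

L/S = 1.79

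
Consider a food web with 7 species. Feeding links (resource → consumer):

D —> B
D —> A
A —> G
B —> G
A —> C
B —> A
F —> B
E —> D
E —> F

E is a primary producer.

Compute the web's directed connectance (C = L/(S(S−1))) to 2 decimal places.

C = 0.21

The web has S = 7 species and L = 9 feeding links.
C = L / (S(S−1)) = 9 / 42 = 0.2143 ≈ 0.21.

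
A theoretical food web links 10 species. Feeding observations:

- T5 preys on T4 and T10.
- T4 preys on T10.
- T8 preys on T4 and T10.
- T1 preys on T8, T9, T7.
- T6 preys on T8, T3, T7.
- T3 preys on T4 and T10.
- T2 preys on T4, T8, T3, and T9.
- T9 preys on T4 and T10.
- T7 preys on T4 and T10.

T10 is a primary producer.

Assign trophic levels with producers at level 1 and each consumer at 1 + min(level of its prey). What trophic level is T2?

T10 is a producer → level 1.
T4 eats T10 → level 2.
T2 eats T4 → level 3.
No prey of T2 is below level 2, so 3 is the minimum.

Trophic level 3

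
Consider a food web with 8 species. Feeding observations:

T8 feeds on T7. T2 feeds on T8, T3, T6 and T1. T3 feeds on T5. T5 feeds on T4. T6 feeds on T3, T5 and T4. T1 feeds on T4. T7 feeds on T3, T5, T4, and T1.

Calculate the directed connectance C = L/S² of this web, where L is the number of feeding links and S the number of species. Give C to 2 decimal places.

The web has S = 8 species and L = 15 feeding links.
C = L / S² = 15 / 64 = 0.2344 ≈ 0.23.

C = 0.23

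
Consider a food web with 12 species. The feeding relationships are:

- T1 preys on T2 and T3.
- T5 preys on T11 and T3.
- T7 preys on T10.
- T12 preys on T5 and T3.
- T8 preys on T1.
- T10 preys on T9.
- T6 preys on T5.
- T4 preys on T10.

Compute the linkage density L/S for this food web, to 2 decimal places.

L/S = 0.92

There are L = 11 links among S = 12 species.
L/S = 11/12 = 0.9167 ≈ 0.92.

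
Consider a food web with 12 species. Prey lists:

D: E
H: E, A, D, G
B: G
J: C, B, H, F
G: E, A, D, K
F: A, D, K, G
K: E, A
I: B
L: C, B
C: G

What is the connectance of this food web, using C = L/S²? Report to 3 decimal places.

C = 0.167

The web has S = 12 species and L = 24 feeding links.
C = L / S² = 24 / 144 = 0.1667 ≈ 0.167.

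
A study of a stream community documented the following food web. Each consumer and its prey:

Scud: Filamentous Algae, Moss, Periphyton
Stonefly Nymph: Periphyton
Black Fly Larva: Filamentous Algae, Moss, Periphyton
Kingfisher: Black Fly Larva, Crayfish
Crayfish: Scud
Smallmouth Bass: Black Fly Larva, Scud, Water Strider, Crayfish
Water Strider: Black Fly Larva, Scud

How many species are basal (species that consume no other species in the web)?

3

Basal species (no prey listed): Filamentous Algae, Moss, Periphyton.
Count: 3.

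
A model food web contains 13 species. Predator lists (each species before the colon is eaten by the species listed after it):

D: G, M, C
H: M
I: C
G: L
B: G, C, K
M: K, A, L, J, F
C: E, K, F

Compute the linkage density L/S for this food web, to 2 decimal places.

L/S = 1.31

There are L = 17 links among S = 13 species.
L/S = 17/13 = 1.3077 ≈ 1.31.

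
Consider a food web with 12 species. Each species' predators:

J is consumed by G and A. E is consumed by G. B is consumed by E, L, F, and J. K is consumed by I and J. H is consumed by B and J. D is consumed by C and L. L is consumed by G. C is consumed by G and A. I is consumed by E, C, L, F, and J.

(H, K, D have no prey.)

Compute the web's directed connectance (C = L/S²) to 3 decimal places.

C = 0.146

The web has S = 12 species and L = 21 feeding links.
C = L / S² = 21 / 144 = 0.1458 ≈ 0.146.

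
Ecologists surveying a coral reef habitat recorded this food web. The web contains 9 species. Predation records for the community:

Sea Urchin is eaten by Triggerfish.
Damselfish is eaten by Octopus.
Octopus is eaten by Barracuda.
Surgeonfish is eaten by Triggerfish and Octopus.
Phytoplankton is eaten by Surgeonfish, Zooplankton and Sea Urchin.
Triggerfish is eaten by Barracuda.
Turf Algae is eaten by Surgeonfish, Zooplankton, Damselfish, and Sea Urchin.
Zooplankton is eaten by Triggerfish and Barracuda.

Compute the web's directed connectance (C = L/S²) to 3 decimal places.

The web has S = 9 species and L = 15 feeding links.
C = L / S² = 15 / 81 = 0.1852 ≈ 0.185.

C = 0.185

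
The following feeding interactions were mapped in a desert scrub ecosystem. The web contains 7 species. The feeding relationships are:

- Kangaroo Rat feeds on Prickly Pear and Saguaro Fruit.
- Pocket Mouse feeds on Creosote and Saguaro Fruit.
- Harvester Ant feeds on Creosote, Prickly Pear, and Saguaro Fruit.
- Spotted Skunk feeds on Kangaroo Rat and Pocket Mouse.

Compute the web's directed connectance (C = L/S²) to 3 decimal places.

C = 0.184

The web has S = 7 species and L = 9 feeding links.
C = L / S² = 9 / 49 = 0.1837 ≈ 0.184.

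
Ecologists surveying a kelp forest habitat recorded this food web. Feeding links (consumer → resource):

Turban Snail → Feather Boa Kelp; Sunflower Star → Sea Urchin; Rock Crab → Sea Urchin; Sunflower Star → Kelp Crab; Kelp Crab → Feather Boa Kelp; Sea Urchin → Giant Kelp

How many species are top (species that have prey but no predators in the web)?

3

Top species (has prey, but nothing eats it): Turban Snail, Sunflower Star, Rock Crab.
Count: 3.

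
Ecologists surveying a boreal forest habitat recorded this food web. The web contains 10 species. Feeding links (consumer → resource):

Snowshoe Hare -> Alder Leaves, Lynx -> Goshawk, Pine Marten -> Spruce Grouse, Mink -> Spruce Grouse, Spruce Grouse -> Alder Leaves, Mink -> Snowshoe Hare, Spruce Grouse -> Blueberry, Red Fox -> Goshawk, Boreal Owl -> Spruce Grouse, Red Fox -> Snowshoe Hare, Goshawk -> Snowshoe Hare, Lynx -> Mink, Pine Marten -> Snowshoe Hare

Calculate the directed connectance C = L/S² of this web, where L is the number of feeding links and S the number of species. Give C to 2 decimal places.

C = 0.13

The web has S = 10 species and L = 13 feeding links.
C = L / S² = 13 / 100 = 0.1300 ≈ 0.13.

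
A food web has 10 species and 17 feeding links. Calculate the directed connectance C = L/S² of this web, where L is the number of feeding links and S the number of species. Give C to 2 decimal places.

C = 0.17

The web has S = 10 species and L = 17 feeding links.
C = L / S² = 17 / 100 = 0.1700 ≈ 0.17.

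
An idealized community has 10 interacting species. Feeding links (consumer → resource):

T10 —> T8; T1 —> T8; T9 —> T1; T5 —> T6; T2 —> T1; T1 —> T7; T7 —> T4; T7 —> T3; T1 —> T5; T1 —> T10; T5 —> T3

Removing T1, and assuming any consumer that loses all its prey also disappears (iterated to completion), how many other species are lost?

Remove T1.
Round 1: T2 (all prey gone), T9 (all prey gone) → extinct.
No further losses. Total secondary extinctions: 2.

2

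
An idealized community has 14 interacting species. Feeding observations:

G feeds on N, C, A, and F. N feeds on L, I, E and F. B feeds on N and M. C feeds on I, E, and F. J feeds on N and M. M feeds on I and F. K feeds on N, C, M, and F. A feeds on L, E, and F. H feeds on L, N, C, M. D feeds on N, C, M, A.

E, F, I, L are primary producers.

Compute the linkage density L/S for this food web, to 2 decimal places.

L/S = 2.29

There are L = 32 links among S = 14 species.
L/S = 32/14 = 2.2857 ≈ 2.29.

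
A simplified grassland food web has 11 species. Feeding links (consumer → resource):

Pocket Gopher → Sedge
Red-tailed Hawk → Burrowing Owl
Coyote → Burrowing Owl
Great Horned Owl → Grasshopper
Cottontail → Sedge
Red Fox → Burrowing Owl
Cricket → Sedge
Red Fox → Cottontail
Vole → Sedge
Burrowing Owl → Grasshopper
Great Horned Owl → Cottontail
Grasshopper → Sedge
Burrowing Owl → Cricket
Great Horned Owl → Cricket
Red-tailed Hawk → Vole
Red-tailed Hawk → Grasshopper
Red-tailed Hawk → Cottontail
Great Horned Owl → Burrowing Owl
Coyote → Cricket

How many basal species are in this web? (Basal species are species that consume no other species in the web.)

Basal species (no prey listed): Sedge.
Count: 1.

1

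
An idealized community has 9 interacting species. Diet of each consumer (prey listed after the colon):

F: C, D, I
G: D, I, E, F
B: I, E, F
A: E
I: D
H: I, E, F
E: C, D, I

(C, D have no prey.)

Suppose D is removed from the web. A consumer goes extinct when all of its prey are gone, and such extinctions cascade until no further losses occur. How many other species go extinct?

Remove D.
Round 1: I (all prey gone) → extinct.
No further losses. Total secondary extinctions: 1.

1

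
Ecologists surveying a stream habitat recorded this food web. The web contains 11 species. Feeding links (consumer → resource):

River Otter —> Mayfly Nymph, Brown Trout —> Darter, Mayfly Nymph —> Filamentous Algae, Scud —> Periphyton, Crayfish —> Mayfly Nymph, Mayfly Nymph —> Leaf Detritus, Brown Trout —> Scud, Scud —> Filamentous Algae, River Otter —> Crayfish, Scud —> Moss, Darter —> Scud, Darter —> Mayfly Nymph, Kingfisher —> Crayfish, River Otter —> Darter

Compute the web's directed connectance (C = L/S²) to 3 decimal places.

C = 0.116

The web has S = 11 species and L = 14 feeding links.
C = L / S² = 14 / 121 = 0.1157 ≈ 0.116.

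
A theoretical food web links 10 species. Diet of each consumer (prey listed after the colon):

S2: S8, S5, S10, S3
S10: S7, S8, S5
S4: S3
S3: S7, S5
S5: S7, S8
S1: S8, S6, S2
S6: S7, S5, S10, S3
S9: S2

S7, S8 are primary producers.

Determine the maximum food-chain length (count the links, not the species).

4 links

One longest chain: S7 → S5 → S10 → S6 → S1.
It has 5 species and 4 links.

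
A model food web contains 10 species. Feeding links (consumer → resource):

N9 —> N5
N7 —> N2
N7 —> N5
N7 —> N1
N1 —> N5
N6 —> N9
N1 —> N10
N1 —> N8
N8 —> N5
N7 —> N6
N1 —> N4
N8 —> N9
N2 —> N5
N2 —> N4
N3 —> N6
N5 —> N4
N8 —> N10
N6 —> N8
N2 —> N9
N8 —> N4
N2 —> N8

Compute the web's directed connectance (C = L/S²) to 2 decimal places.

C = 0.21

The web has S = 10 species and L = 21 feeding links.
C = L / S² = 21 / 100 = 0.2100 ≈ 0.21.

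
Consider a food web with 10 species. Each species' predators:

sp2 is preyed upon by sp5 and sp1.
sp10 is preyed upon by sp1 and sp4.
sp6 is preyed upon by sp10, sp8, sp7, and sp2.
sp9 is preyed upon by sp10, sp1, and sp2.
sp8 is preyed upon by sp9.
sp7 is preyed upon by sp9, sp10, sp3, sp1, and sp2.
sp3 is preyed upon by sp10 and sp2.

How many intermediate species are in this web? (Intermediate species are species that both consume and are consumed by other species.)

6

Intermediate species (has both prey and predators): sp7, sp8, sp9, sp3, sp10, sp2.
Count: 6.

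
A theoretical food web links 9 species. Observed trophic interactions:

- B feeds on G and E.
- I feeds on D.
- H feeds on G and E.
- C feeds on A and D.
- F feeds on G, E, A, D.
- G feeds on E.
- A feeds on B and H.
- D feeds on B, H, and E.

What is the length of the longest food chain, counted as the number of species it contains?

One longest chain: E → G → H → D → F.
It has 5 species and 4 links.

5 species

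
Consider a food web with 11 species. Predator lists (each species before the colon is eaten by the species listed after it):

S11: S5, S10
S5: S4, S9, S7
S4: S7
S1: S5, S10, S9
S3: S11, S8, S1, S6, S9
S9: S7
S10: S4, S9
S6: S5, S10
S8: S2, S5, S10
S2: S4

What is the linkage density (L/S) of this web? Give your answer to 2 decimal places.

There are L = 23 links among S = 11 species.
L/S = 23/11 = 2.0909 ≈ 2.09.

L/S = 2.09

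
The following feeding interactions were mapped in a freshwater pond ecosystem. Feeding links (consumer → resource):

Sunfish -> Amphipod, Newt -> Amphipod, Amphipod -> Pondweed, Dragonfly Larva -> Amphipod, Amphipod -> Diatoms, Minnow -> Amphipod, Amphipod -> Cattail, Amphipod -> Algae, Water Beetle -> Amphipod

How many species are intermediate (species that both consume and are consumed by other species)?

1

Intermediate species (has both prey and predators): Amphipod.
Count: 1.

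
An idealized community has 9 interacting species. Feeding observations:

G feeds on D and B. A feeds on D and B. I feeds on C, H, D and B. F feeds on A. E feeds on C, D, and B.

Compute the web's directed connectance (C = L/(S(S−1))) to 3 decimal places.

C = 0.167

The web has S = 9 species and L = 12 feeding links.
C = L / (S(S−1)) = 12 / 72 = 0.1667 ≈ 0.167.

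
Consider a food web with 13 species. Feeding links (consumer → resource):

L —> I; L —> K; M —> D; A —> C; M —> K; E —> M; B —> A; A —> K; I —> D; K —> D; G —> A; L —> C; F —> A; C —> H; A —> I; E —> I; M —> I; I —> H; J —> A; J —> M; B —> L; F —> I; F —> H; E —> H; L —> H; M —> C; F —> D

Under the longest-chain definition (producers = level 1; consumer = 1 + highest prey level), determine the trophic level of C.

H is a producer → level 1.
C eats H → level 2.

Trophic level 2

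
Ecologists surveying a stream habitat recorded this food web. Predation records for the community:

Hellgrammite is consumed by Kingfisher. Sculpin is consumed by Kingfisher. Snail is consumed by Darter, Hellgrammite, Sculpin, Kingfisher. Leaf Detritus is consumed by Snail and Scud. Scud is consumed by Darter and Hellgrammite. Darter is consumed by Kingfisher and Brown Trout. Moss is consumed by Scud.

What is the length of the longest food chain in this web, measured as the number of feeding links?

3 links

One longest chain: Leaf Detritus → Scud → Hellgrammite → Kingfisher.
It has 4 species and 3 links.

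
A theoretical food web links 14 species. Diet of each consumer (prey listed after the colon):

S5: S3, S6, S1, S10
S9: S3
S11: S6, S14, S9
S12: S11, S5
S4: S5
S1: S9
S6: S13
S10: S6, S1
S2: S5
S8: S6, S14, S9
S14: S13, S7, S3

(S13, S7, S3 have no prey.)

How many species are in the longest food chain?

6 species

One longest chain: S3 → S9 → S1 → S10 → S5 → S4.
It has 6 species and 5 links.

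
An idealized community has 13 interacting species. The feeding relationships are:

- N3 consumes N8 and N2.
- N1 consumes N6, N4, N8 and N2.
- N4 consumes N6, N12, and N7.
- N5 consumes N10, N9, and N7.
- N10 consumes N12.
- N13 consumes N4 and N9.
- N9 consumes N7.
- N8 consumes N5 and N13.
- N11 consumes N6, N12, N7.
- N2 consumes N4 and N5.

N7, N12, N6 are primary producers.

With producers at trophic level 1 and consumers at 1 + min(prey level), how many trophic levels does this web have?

Producers (level 1): N7, N12, N6.
Following each consumer down to its lowest-level prey: N7 → N5 → N8 → N3 (levels 1 through 4).
All prey of N3 (N8 3, N2 3) are at level 3 or above, so N3 is at level 1 + 3 = 4.
Every consumer has at least one prey at level 3 or below, so none exceeds level 4.

4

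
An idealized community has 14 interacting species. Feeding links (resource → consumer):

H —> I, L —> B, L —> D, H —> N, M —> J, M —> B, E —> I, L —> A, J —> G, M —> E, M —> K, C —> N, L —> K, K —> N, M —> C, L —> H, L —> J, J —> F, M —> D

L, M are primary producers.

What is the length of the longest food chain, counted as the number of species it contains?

3 species

One longest chain: L → J → G.
It has 3 species and 2 links.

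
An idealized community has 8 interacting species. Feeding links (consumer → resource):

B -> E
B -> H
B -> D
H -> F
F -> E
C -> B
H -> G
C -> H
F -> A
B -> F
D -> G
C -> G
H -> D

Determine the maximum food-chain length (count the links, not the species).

4 links

One longest chain: E → F → H → B → C.
It has 5 species and 4 links.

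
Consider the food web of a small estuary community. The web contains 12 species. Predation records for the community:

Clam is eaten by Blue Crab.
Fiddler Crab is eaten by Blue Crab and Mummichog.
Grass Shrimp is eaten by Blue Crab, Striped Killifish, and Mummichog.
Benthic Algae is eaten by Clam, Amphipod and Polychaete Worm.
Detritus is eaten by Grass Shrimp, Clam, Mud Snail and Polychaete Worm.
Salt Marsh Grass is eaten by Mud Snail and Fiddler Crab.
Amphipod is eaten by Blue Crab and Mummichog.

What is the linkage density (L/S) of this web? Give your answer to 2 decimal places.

There are L = 17 links among S = 12 species.
L/S = 17/12 = 1.4167 ≈ 1.42.

L/S = 1.42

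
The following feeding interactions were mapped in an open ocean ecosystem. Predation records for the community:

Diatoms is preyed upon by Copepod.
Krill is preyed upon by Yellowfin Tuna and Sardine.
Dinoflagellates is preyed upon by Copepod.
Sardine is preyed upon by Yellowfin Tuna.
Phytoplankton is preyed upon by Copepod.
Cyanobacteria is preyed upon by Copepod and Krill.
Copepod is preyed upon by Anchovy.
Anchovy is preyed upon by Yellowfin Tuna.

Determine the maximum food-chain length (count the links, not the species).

3 links

One longest chain: Cyanobacteria → Krill → Sardine → Yellowfin Tuna.
It has 4 species and 3 links.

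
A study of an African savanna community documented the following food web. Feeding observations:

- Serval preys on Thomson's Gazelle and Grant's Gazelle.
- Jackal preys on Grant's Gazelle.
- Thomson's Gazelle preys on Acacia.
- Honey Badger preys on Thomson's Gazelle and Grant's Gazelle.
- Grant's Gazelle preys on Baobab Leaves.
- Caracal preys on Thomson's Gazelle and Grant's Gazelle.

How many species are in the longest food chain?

3 species

One longest chain: Baobab Leaves → Grant's Gazelle → Serval.
It has 3 species and 2 links.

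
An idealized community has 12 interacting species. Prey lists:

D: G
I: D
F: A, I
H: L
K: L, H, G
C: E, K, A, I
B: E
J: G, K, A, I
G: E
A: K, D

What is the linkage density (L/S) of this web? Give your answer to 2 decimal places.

There are L = 20 links among S = 12 species.
L/S = 20/12 = 1.6667 ≈ 1.67.

L/S = 1.67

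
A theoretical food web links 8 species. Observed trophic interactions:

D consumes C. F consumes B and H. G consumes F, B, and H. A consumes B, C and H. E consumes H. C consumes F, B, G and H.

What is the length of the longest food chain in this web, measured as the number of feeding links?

One longest chain: H → F → G → C → D.
It has 5 species and 4 links.

4 links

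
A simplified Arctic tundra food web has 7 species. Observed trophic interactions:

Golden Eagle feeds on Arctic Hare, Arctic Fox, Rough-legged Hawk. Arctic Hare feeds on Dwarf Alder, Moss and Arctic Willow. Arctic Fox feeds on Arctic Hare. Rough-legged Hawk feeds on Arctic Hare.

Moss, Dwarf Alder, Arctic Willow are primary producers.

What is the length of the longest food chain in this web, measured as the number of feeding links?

One longest chain: Moss → Arctic Hare → Arctic Fox → Golden Eagle.
It has 4 species and 3 links.

3 links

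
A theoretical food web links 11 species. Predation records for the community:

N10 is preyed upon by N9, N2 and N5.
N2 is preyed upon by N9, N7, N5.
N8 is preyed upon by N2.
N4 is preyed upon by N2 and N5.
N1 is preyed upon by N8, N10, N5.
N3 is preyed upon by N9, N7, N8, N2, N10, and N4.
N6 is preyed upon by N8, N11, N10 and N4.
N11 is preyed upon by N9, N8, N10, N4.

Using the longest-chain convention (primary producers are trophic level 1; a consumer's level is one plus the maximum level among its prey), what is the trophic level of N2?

Trophic level 4

N6 is a producer → level 1.
N11 eats N6 → level 2.
N4 eats N11 (level 2); other prey at levels: N3 1, N6 1 → level 3.
N2 eats N4 (level 3); other prey at levels: N3 1, N8 3, N10 3 → level 4.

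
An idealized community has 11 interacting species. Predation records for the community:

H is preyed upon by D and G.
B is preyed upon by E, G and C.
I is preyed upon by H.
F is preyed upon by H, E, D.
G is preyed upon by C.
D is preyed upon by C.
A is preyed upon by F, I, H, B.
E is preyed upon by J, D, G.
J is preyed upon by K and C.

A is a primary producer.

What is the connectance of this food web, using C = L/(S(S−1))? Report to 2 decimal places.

C = 0.18

The web has S = 11 species and L = 20 feeding links.
C = L / (S(S−1)) = 20 / 110 = 0.1818 ≈ 0.18.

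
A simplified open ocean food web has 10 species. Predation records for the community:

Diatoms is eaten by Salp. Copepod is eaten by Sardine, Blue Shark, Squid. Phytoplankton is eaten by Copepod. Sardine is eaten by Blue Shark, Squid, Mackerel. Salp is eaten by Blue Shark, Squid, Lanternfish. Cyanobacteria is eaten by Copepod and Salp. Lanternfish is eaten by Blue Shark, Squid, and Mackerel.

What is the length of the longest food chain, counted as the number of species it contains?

4 species

One longest chain: Cyanobacteria → Copepod → Sardine → Mackerel.
It has 4 species and 3 links.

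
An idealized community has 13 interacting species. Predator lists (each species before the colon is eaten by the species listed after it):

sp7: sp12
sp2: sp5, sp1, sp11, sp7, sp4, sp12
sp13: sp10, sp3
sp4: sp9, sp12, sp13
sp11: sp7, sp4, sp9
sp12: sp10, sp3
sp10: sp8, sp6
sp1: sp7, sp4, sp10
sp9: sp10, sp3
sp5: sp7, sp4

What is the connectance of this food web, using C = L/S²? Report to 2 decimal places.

The web has S = 13 species and L = 26 feeding links.
C = L / S² = 26 / 169 = 0.1538 ≈ 0.15.

C = 0.15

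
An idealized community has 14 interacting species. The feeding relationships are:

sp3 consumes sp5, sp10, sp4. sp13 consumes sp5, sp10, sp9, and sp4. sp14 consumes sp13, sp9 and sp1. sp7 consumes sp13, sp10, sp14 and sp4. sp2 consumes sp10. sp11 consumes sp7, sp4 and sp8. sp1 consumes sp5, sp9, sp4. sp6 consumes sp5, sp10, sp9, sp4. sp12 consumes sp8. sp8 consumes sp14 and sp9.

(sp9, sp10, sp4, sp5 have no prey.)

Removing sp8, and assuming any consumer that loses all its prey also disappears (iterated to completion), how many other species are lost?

Remove sp8.
Round 1: sp12 (all prey gone) → extinct.
No further losses. Total secondary extinctions: 1.

1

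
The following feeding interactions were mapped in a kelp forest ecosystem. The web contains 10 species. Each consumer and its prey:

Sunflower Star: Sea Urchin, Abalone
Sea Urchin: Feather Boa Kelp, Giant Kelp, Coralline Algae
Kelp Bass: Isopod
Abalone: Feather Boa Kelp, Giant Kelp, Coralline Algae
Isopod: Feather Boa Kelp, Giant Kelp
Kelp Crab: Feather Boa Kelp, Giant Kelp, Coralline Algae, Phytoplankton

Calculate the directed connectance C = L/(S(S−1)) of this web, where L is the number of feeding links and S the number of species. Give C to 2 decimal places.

The web has S = 10 species and L = 15 feeding links.
C = L / (S(S−1)) = 15 / 90 = 0.1667 ≈ 0.17.

C = 0.17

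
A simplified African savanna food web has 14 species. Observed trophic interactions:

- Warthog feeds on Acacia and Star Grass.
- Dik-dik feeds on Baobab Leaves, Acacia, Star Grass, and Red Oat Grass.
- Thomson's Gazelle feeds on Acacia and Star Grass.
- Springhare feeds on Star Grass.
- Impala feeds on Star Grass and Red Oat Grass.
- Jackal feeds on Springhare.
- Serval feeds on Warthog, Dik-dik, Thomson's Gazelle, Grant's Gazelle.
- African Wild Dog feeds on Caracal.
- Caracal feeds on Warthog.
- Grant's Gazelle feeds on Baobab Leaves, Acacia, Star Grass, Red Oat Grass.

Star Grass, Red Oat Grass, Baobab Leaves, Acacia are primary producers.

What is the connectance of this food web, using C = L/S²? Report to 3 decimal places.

The web has S = 14 species and L = 22 feeding links.
C = L / S² = 22 / 196 = 0.1122 ≈ 0.112.

C = 0.112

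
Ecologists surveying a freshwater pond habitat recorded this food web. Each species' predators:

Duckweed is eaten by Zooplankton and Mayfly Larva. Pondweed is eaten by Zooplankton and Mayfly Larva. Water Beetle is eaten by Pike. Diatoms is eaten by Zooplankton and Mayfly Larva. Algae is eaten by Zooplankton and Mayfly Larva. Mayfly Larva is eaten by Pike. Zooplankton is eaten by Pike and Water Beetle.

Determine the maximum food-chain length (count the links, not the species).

3 links

One longest chain: Diatoms → Zooplankton → Water Beetle → Pike.
It has 4 species and 3 links.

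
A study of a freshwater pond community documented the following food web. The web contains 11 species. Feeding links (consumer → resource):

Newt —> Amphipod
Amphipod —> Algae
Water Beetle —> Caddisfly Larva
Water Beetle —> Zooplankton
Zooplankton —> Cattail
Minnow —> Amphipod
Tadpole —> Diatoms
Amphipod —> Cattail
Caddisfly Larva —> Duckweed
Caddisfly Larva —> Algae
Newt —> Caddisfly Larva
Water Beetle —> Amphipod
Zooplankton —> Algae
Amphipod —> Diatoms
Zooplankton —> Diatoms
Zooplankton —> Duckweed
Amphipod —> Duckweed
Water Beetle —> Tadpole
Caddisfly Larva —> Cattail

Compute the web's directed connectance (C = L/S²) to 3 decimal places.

C = 0.157

The web has S = 11 species and L = 19 feeding links.
C = L / S² = 19 / 121 = 0.1570 ≈ 0.157.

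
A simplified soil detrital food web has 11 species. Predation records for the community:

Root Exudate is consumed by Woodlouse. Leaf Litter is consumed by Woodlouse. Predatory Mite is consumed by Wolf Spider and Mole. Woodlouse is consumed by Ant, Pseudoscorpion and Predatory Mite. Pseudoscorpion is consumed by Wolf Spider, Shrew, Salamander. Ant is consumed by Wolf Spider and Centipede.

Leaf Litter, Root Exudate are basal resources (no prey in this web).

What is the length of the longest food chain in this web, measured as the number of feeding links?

One longest chain: Leaf Litter → Woodlouse → Predatory Mite → Wolf Spider.
It has 4 species and 3 links.

3 links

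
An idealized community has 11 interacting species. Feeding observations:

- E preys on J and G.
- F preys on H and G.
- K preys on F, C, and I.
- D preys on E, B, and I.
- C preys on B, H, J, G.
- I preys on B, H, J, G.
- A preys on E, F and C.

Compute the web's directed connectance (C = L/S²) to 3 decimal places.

C = 0.174

The web has S = 11 species and L = 21 feeding links.
C = L / S² = 21 / 121 = 0.1736 ≈ 0.174.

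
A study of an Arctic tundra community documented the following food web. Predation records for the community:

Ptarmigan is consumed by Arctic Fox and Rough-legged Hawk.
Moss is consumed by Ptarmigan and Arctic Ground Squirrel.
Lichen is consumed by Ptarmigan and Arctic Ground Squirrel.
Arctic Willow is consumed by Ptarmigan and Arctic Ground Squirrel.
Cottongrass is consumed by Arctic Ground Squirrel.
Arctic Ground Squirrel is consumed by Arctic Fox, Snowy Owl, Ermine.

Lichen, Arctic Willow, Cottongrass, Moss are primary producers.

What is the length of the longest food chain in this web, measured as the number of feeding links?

2 links

One longest chain: Lichen → Arctic Ground Squirrel → Ermine.
It has 3 species and 2 links.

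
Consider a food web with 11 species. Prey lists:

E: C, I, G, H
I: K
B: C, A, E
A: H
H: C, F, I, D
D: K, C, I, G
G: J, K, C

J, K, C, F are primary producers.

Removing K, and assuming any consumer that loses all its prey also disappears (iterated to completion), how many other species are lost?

1

Remove K.
Round 1: I (all prey gone) → extinct.
No further losses. Total secondary extinctions: 1.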